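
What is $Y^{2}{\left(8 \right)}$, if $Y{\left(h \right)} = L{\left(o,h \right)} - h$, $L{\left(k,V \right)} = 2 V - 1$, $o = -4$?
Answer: $49$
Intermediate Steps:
$L{\left(k,V \right)} = -1 + 2 V$
$Y{\left(h \right)} = -1 + h$ ($Y{\left(h \right)} = \left(-1 + 2 h\right) - h = -1 + h$)
$Y^{2}{\left(8 \right)} = \left(-1 + 8\right)^{2} = 7^{2} = 49$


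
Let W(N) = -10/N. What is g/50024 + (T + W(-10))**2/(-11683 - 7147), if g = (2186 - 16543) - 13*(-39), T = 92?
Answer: -173363269/235487980 ≈ -0.73619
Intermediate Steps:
g = -13850 (g = -14357 + 507 = -13850)
g/50024 + (T + W(-10))**2/(-11683 - 7147) = -13850/50024 + (92 - 10/(-10))**2/(-11683 - 7147) = -13850*1/50024 + (92 - 10*(-1/10))**2/(-18830) = -6925/25012 + (92 + 1)**2*(-1/18830) = -6925/25012 + 93**2*(-1/18830) = -6925/25012 + 8649*(-1/18830) = -6925/25012 - 8649/18830 = -173363269/235487980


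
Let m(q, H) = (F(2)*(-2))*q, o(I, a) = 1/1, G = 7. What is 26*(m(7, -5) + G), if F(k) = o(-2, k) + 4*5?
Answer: -7462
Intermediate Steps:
o(I, a) = 1
F(k) = 21 (F(k) = 1 + 4*5 = 1 + 20 = 21)
m(q, H) = -42*q (m(q, H) = (21*(-2))*q = -42*q)
26*(m(7, -5) + G) = 26*(-42*7 + 7) = 26*(-294 + 7) = 26*(-287) = -7462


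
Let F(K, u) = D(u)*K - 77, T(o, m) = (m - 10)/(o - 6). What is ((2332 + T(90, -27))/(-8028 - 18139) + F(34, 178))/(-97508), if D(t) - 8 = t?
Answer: -13730885065/214325314224 ≈ -0.064066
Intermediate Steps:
T(o, m) = (-10 + m)/(-6 + o)
D(t) = 8 + t
F(K, u) = -77 + K*(8 + u) (F(K, u) = (8 + u)*K - 77 = K*(8 + u) - 77 = -77 + K*(8 + u))
((2332 + T(90, -27))/(-8028 - 18139) + F(34, 178))/(-97508) = ((2332 + (-10 - 27)/(-6 + 90))/(-8028 - 18139) + (-77 + 34*(8 + 178)))/(-97508) = ((2332 - 37/84)/(-26167) + (-77 + 34*186))*(-1/97508) = ((2332 + (1/84)*(-37))*(-1/26167) + (-77 + 6324))*(-1/97508) = ((2332 - 37/84)*(-1/26167) + 6247)*(-1/97508) = ((195851/84)*(-1/26167) + 6247)*(-1/97508) = (-195851/2198028 + 6247)*(-1/97508) = (13730885065/2198028)*(-1/97508) = -13730885065/214325314224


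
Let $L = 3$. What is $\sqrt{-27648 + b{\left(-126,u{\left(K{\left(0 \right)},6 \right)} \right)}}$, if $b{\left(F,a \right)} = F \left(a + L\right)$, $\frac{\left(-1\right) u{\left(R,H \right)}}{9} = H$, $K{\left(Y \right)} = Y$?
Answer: $9 i \sqrt{262} \approx 145.68 i$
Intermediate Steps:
$u{\left(R,H \right)} = - 9 H$
$b{\left(F,a \right)} = F \left(3 + a\right)$ ($b{\left(F,a \right)} = F \left(a + 3\right) = F \left(3 + a\right)$)
$\sqrt{-27648 + b{\left(-126,u{\left(K{\left(0 \right)},6 \right)} \right)}} = \sqrt{-27648 - 126 \left(3 - 54\right)} = \sqrt{-27648 - -6426} = \sqrt{-27648 + 6426} = \sqrt{-21222} = 9 i \sqrt{262}$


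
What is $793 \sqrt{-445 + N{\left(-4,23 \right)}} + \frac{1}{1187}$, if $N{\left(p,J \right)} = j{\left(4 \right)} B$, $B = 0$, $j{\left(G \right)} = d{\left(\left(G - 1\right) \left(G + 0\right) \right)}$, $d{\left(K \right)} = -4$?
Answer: $\frac{1}{1187} + 793 i \sqrt{445} \approx 0.00084246 + 16728.0 i$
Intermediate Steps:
$j{\left(G \right)} = -4$
$N{\left(p,J \right)} = 0$ ($N{\left(p,J \right)} = \left(-4\right) 0 = 0$)
$793 \sqrt{-445 + N{\left(-4,23 \right)}} + \frac{1}{1187} = 793 \sqrt{-445 + 0} + \frac{1}{1187} = 793 \sqrt{-445} + \frac{1}{1187} = 793 i \sqrt{445} + \frac{1}{1187} = \frac{1}{1187} + 793 i \sqrt{445}$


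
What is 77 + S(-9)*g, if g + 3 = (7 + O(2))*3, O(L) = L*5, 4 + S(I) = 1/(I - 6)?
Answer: -591/5 ≈ -118.20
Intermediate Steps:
S(I) = -4 + 1/(-6 + I) (S(I) = -4 + 1/(I - 6) = -4 + 1/(-6 + I))
O(L) = 5*L
g = 48 (g = -3 + (7 + 5*2)*3 = -3 + (7 + 10)*3 = -3 + 17*3 = -3 + 51 = 48)
77 + S(-9)*g = 77 + ((25 - 4*(-9))/(-6 - 9))*48 = 77 + ((25 + 36)/(-15))*48 = 77 - 1/15*61*48 = 77 - 61/15*48 = 77 - 976/5 = -591/5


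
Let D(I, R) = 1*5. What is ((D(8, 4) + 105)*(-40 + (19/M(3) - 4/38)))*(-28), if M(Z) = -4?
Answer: 2624930/19 ≈ 1.3815e+5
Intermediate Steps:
D(I, R) = 5
((D(8, 4) + 105)*(-40 + (19/M(3) - 4/38)))*(-28) = ((5 + 105)*(-40 + (19/(-4) - 4/38)))*(-28) = (110*(-40 + (19*(-¼) - 4*1/38)))*(-28) = (110*(-40 + (-19/4 - 2/19)))*(-28) = (110*(-40 - 369/76))*(-28) = (110*(-3409/76))*(-28) = -187495/38*(-28) = 2624930/19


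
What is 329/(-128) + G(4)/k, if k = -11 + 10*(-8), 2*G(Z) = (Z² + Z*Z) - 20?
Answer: -30707/11648 ≈ -2.6362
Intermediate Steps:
G(Z) = -10 + Z² (G(Z) = ((Z² + Z*Z) - 20)/2 = ((Z² + Z²) - 20)/2 = (2*Z² - 20)/2 = (-20 + 2*Z²)/2 = -10 + Z²)
k = -91 (k = -11 - 80 = -91)
329/(-128) + G(4)/k = 329/(-128) + (-10 + 4²)/(-91) = 329*(-1/128) + (-10 + 16)*(-1/91) = -329/128 + 6*(-1/91) = -329/128 - 6/91 = -30707/11648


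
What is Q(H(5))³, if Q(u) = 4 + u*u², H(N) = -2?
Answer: -64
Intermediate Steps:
Q(u) = 4 + u³
Q(H(5))³ = (4 + (-2)³)³ = (4 - 8)³ = (-4)³ = -64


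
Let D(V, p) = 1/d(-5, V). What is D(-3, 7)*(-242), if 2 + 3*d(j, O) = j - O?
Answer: 363/2 ≈ 181.50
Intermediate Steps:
d(j, O) = -2/3 - O/3 + j/3 (d(j, O) = -2/3 + (j - O)/3 = -2/3 + (-O/3 + j/3) = -2/3 - O/3 + j/3)
D(V, p) = 1/(-7/3 - V/3) (D(V, p) = 1/(-2/3 - V/3 + (1/3)*(-5)) = 1/(-2/3 - V/3 - 5/3) = 1/(-7/3 - V/3))
D(-3, 7)*(-242) = -3/(7 - 3)*(-242) = -3/4*(-242) = 363/2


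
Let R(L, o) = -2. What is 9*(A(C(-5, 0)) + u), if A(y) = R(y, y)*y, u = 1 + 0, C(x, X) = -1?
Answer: 27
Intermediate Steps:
u = 1
A(y) = -2*y
9*(A(C(-5, 0)) + u) = 9*(-2*(-1) + 1) = 9*(2 + 1) = 9*3 = 27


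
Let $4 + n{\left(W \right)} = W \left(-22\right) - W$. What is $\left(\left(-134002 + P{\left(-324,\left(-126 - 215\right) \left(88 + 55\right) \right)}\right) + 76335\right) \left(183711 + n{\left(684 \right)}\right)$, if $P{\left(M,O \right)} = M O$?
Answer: $2644186021375$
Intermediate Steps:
$n{\left(W \right)} = -4 - 23 W$ ($n{\left(W \right)} = -4 + \left(W \left(-22\right) - W\right) = -4 - 23 W$)
$\left(\left(-134002 + P{\left(-324,\left(-126 - 215\right) \left(88 + 55\right) \right)}\right) + 76335\right) \left(183711 + n{\left(684 \right)}\right) = \left(\left(-134002 - 324 \left(-126 - 215\right) \left(88 + 55\right)\right) + 76335\right) \left(183711 - 15736\right) = \left(\left(-134002 - 324 \left(\left(-341\right) 143\right)\right) + 76335\right) \left(183711 - 15736\right) = \left(\left(-134002 - -15799212\right) + 76335\right) \left(183711 - 15736\right) = \left(\left(-134002 + 15799212\right) + 76335\right) 167975 = \left(15665210 + 76335\right) 167975 = 15741545 \cdot 167975 = 2644186021375$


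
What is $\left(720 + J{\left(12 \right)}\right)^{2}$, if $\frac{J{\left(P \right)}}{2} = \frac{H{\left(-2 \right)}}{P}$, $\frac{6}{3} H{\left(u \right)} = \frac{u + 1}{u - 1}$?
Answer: $\frac{671898241}{1296} \approx 5.1844 \cdot 10^{5}$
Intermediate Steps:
$H{\left(u \right)} = \frac{1 + u}{2 \left(-1 + u\right)}$ ($H{\left(u \right)} = \frac{\left(u + 1\right) \frac{1}{u - 1}}{2} = \frac{\left(1 + u\right) \frac{1}{-1 + u}}{2} = \frac{\frac{1}{-1 + u} \left(1 + u\right)}{2} = \frac{1 + u}{2 \left(-1 + u\right)}$)
$J{\left(P \right)} = \frac{1}{3 P}$ ($J{\left(P \right)} = 2 \frac{\frac{1}{2} \frac{1}{-1 - 2} \left(1 - 2\right)}{P} = 2 \frac{\frac{1}{2} \frac{1}{-3} \left(-1\right)}{P} = 2 \frac{\frac{1}{2} \left(- \frac{1}{3}\right) \left(-1\right)}{P} = 2 \frac{1}{6 P} = \frac{1}{3 P}$)
$\left(720 + J{\left(12 \right)}\right)^{2} = \left(720 + \frac{1}{3 \cdot 12}\right)^{2} = \left(720 + \frac{1}{3} \cdot \frac{1}{12}\right)^{2} = \left(720 + \frac{1}{36}\right)^{2} = \left(\frac{25921}{36}\right)^{2} = \frac{671898241}{1296}$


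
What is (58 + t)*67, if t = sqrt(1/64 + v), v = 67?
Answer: 3886 + 67*sqrt(4289)/8 ≈ 4434.5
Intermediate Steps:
t = sqrt(4289)/8 (t = sqrt(1/64 + 67) = sqrt(4289/64) = sqrt(4289)/8 ≈ 8.1863)
(58 + t)*67 = (58 + sqrt(4289)/8)*67 = 3886 + 67*sqrt(4289)/8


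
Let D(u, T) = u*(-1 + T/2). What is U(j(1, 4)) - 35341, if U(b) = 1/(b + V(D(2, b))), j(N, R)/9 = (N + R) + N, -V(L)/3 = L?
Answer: -3604783/102 ≈ -35341.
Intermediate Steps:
D(u, T) = u*(-1 + T/2) (D(u, T) = u*(-1 + T*(1/2)) = u*(-1 + T/2))
V(L) = -3*L
j(N, R) = 9*R + 18*N (j(N, R) = 9*((N + R) + N) = 9*(R + 2*N) = 9*R + 18*N)
U(b) = 1/(6 - 2*b) (U(b) = 1/(b - 3*2*(-2 + b)/2) = 1/(b - 3*(-2 + b)) = 1/(b + (6 - 3*b)) = 1/(6 - 2*b))
U(j(1, 4)) - 35341 = -1/(-6 + 2*(9*4 + 18*1)) - 35341 = -1/(-6 + 2*(36 + 18)) - 35341 = -1/(-6 + 2*54) - 35341 = -1/(-6 + 108) - 35341 = -1/102 - 35341 = -3604783/102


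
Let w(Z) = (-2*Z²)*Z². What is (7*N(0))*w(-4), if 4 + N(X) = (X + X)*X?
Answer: 14336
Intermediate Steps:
N(X) = -4 + 2*X² (N(X) = -4 + (X + X)*X = -4 + (2*X)*X = -4 + 2*X²)
w(Z) = -2*Z⁴
(7*N(0))*w(-4) = (7*(-4 + 2*0²))*(-2*(-4)⁴) = (7*(-4 + 2*0))*(-2*256) = (7*(-4 + 0))*(-512) = (7*(-4))*(-512) = -28*(-512) = 14336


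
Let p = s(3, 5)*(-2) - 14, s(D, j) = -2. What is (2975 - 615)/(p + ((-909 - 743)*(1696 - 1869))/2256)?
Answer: 1331040/65809 ≈ 20.226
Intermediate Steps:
p = -10 (p = -2*(-2) - 14 = 4 - 14 = -10)
(2975 - 615)/(p + ((-909 - 743)*(1696 - 1869))/2256) = (2975 - 615)/(-10 + ((-909 - 743)*(1696 - 1869))/2256) = 2360/(-10 - 1652*(-173)*(1/2256)) = 2360/(-10 + 285796*(1/2256)) = 2360/(-10 + 71449/564) = 2360/(65809/564) = 2360*(564/65809) = 1331040/65809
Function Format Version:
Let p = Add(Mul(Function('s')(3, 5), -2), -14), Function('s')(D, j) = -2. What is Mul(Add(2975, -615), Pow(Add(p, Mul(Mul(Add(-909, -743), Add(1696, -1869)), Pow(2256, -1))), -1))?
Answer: Rational(1331040, 65809) ≈ 20.226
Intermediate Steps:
p = -10 (p = Add(Mul(-2, -2), -14) = Add(4, -14) = -10)
Mul(Add(2975, -615), Pow(Add(p, Mul(Mul(Add(-909, -743), Add(1696, -1869)), Pow(2256, -1))), -1)) = Mul(Add(2975, -615), Pow(Add(-10, Mul(Mul(Add(-909, -743), Add(1696, -1869)), Pow(2256, -1))), -1)) = Mul(2360, Pow(Add(-10, Mul(Mul(-1652, -173), Rational(1, 2256))), -1)) = Mul(2360, Pow(Add(-10, Mul(285796, Rational(1, 2256))), -1)) = Mul(2360, Pow(Add(-10, Rational(71449, 564)), -1)) = Mul(2360, Pow(Rational(65809, 564), -1)) = Mul(2360, Rational(564, 65809)) = Rational(1331040, 65809)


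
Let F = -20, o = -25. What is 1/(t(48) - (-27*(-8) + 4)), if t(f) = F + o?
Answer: -1/265 ≈ -0.0037736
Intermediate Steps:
t(f) = -45 (t(f) = -20 - 25 = -45)
1/(t(48) - (-27*(-8) + 4)) = 1/(-45 - (-27*(-8) + 4)) = 1/(-45 - (216 + 4)) = 1/(-45 - 1*220) = 1/(-45 - 220) = 1/(-265) = -1/265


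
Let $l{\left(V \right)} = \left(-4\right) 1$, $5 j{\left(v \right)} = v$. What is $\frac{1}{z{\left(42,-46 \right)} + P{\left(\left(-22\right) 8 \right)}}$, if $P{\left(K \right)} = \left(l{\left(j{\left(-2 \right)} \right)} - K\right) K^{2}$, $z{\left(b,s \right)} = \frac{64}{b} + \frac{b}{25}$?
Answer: $\frac{525}{2797134482} \approx 1.8769 \cdot 10^{-7}$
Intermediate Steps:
$j{\left(v \right)} = \frac{v}{5}$
$l{\left(V \right)} = -4$
$z{\left(b,s \right)} = \frac{64}{b} + \frac{b}{25}$ ($z{\left(b,s \right)} = \frac{64}{b} + b \frac{1}{25} = \frac{64}{b} + \frac{b}{25}$)
$P{\left(K \right)} = K^{2} \left(-4 - K\right)$ ($P{\left(K \right)} = \left(-4 - K\right) K^{2} = K^{2} \left(-4 - K\right)$)
$\frac{1}{z{\left(42,-46 \right)} + P{\left(\left(-22\right) 8 \right)}} = \frac{1}{\left(\frac{64}{42} + \frac{1}{25} \cdot 42\right) + \left(\left(-22\right) 8\right)^{2} \left(-4 - \left(-22\right) 8\right)} = \frac{1}{\left(64 \cdot \frac{1}{42} + \frac{42}{25}\right) + \left(-176\right)^{2} \left(-4 - -176\right)} = \frac{1}{\left(\frac{32}{21} + \frac{42}{25}\right) + 30976 \left(-4 + 176\right)} = \frac{1}{\frac{1682}{525} + 30976 \cdot 172} = \frac{1}{\frac{1682}{525} + 5327872} = \frac{1}{\frac{2797134482}{525}} = \frac{525}{2797134482}$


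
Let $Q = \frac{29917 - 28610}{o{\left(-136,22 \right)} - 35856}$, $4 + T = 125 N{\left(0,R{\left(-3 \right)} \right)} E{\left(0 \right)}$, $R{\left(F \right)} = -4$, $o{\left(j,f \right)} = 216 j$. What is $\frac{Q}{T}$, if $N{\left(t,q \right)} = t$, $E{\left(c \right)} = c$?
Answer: $\frac{1307}{260928} \approx 0.005009$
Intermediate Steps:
$T = -4$ ($T = -4 + 125 \cdot 0 \cdot 0 = -4 + 125 \cdot 0 = -4 + 0 = -4$)
$Q = - \frac{1307}{65232}$ ($Q = \frac{29917 - 28610}{216 \left(-136\right) - 35856} = \frac{1307}{-29376 - 35856} = \frac{1307}{-65232} = 1307 \left(- \frac{1}{65232}\right) = - \frac{1307}{65232} \approx -0.020036$)
$\frac{Q}{T} = - \frac{1307}{65232 \left(-4\right)} = \left(- \frac{1307}{65232}\right) \left(- \frac{1}{4}\right) = \frac{1307}{260928}$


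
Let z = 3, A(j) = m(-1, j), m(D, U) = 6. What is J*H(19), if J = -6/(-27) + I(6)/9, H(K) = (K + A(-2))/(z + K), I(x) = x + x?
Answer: 175/99 ≈ 1.7677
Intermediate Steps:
A(j) = 6
I(x) = 2*x
H(K) = (6 + K)/(3 + K) (H(K) = (K + 6)/(3 + K) = (6 + K)/(3 + K))
J = 14/9 (J = -6/(-27) + (2*6)/9 = -6*(-1/27) + 12*(1/9) = 2/9 + 4/3 = 14/9 ≈ 1.5556)
J*H(19) = 14*((6 + 19)/(3 + 19))/9 = 14*(25/22)/9 = 14*((1/22)*25)/9 = (14/9)*(25/22) = 175/99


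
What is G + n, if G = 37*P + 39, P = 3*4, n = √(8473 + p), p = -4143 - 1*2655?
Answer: 483 + 5*√67 ≈ 523.93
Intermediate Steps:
p = -6798 (p = -4143 - 2655 = -6798)
n = 5*√67 (n = √(8473 - 6798) = √1675 = 5*√67 ≈ 40.927)
P = 12
G = 483 (G = 37*12 + 39 = 444 + 39 = 483)
G + n = 483 + 5*√67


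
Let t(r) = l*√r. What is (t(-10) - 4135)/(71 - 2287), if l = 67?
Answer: 4135/2216 - 67*I*√10/2216 ≈ 1.866 - 0.09561*I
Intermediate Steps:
t(r) = 67*√r
(t(-10) - 4135)/(71 - 2287) = (67*√(-10) - 4135)/(71 - 2287) = (67*(I*√10) - 4135)/(-2216) = (67*I*√10 - 4135)*(-1/2216) = (-4135 + 67*I*√10)*(-1/2216) = 4135/2216 - 67*I*√10/2216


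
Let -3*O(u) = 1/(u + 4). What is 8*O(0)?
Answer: -2/3 ≈ -0.66667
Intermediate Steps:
O(u) = -1/(3*(4 + u)) (O(u) = -1/(3*(u + 4)) = -1/(3*(4 + u)))
8*O(0) = 8*(-1/(12 + 3*0)) = 8*(-1/(12 + 0)) = 8*(-1/12) = -2/3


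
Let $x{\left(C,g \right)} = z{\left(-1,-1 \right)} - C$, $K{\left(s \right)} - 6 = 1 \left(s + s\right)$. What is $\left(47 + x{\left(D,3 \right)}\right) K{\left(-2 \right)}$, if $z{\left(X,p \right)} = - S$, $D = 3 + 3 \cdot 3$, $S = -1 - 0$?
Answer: $72$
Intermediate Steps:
$K{\left(s \right)} = 6 + 2 s$ ($K{\left(s \right)} = 6 + 1 \left(s + s\right) = 6 + 1 \cdot 2 s = 6 + 2 s$)
$S = -1$ ($S = -1 + 0 = -1$)
$D = 12$ ($D = 3 + 9 = 12$)
$z{\left(X,p \right)} = 1$ ($z{\left(X,p \right)} = \left(-1\right) \left(-1\right) = 1$)
$x{\left(C,g \right)} = 1 - C$
$\left(47 + x{\left(D,3 \right)}\right) K{\left(-2 \right)} = \left(47 + \left(1 - 12\right)\right) \left(6 + 2 \left(-2\right)\right) = \left(47 + \left(1 - 12\right)\right) \left(6 - 4\right) = \left(47 - 11\right) 2 = 36 \cdot 2 = 72$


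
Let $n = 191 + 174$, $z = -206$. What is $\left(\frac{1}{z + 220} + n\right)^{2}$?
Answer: $\frac{26122321}{196} \approx 1.3328 \cdot 10^{5}$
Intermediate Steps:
$n = 365$
$\left(\frac{1}{z + 220} + n\right)^{2} = \left(\frac{1}{-206 + 220} + 365\right)^{2} = \left(\frac{1}{14} + 365\right)^{2} = \left(\frac{5111}{14}\right)^{2} = \frac{26122321}{196}$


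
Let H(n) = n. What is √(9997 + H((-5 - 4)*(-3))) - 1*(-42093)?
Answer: 42093 + 2*√2506 ≈ 42193.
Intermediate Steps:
√(9997 + H((-5 - 4)*(-3))) - 1*(-42093) = √(9997 + (-5 - 4)*(-3)) - 1*(-42093) = √(9997 - 9*(-3)) + 42093 = √(9997 + 27) + 42093 = √10024 + 42093 = 2*√2506 + 42093 = 42093 + 2*√2506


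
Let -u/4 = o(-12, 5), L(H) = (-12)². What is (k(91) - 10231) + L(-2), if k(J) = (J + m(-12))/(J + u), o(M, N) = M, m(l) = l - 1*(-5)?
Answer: -1402009/139 ≈ -10086.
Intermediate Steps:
L(H) = 144
m(l) = 5 + l (m(l) = l + 5 = 5 + l)
u = 48 (u = -4*(-12) = 48)
k(J) = (-7 + J)/(48 + J) (k(J) = (J + (5 - 12))/(J + 48) = (J - 7)/(48 + J) = (-7 + J)/(48 + J))
(k(91) - 10231) + L(-2) = ((-7 + 91)/(48 + 91) - 10231) + 144 = (84/139 - 10231) + 144 = -1422025/139 + 144 = -1402009/139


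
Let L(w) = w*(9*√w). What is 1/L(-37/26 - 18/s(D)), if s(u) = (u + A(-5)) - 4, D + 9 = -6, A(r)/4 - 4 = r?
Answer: 598*I*√229034/1320201 ≈ 0.21678*I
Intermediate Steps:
A(r) = 16 + 4*r
D = -15 (D = -9 - 6 = -15)
s(u) = -8 + u (s(u) = (u + (16 + 4*(-5))) - 4 = (u + (16 - 20)) - 4 = (u - 4) - 4 = (-4 + u) - 4 = -8 + u)
L(w) = 9*w^(3/2)
1/L(-37/26 - 18/s(D)) = 1/(9*(-37/26 - 18/(-8 - 15))^(3/2)) = 1/(9*(-37*1/26 - 18/(-23))^(3/2)) = 1/(9*(-37/26 - 18*(-1/23))^(3/2)) = 1/(9*(-37/26 + 18/23)^(3/2)) = 1/(9*(-383/598)^(3/2)) = 1/(9*(-383*I*√229034/357604)) = 1/(-3447*I*√229034/357604) = 598*I*√229034/1320201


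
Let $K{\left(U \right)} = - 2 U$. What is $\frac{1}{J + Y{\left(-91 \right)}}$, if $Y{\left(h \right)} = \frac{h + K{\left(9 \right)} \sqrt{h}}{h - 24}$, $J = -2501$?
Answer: $- \frac{1653263}{4133504003} - \frac{207 i \sqrt{91}}{8267008006} \approx -0.00039997 - 2.3886 \cdot 10^{-7} i$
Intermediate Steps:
$Y{\left(h \right)} = \frac{h - 18 \sqrt{h}}{-24 + h}$ ($Y{\left(h \right)} = \frac{h + \left(-2\right) 9 \sqrt{h}}{h - 24} = \frac{h - 18 \sqrt{h}}{-24 + h}$)
$\frac{1}{J + Y{\left(-91 \right)}} = \frac{1}{-2501 + \frac{-91 - 18 \sqrt{-91}}{-24 - 91}} = \frac{1}{-2501 + \frac{-91 - 18 i \sqrt{91}}{-115}} = \frac{1}{-2501 - \frac{-91 - 18 i \sqrt{91}}{115}} = \frac{1}{-2501 + \left(\frac{91}{115} + \frac{18 i \sqrt{91}}{115}\right)} = \frac{1}{- \frac{287524}{115} + \frac{18 i \sqrt{91}}{115}}$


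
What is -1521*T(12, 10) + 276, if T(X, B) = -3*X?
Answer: 55032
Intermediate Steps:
-1521*T(12, 10) + 276 = -(-4563)*12 + 276 = -1521*(-36) + 276 = 54756 + 276 = 55032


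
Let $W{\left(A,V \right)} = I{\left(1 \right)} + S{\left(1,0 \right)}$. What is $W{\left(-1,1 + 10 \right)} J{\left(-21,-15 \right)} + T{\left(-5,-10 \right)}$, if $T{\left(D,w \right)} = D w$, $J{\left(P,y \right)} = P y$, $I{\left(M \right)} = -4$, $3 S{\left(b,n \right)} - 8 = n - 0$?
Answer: $-370$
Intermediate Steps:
$S{\left(b,n \right)} = \frac{8}{3} + \frac{n}{3}$ ($S{\left(b,n \right)} = \frac{8}{3} + \frac{n - 0}{3} = \frac{8}{3} + \frac{n + 0}{3} = \frac{8}{3} + \frac{n}{3}$)
$W{\left(A,V \right)} = - \frac{4}{3}$ ($W{\left(A,V \right)} = -4 + \left(\frac{8}{3} + \frac{1}{3} \cdot 0\right) = -4 + \left(\frac{8}{3} + 0\right) = -4 + \frac{8}{3} = - \frac{4}{3}$)
$W{\left(-1,1 + 10 \right)} J{\left(-21,-15 \right)} + T{\left(-5,-10 \right)} = - \frac{4 \left(\left(-21\right) \left(-15\right)\right)}{3} - -50 = \left(- \frac{4}{3}\right) 315 + 50 = -420 + 50 = -370$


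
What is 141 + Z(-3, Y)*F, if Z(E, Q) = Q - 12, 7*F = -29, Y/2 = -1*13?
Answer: 2089/7 ≈ 298.43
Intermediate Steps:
Y = -26 (Y = 2*(-1*13) = 2*(-13) = -26)
F = -29/7 (F = (1/7)*(-29) = -29/7 ≈ -4.1429)
Z(E, Q) = -12 + Q
141 + Z(-3, Y)*F = 141 + (-12 - 26)*(-29/7) = 141 - 38*(-29/7) = 141 + 1102/7 = 2089/7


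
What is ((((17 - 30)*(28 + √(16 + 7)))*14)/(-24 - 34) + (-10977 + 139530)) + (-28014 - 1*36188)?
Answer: 1868727/29 + 91*√23/29 ≈ 64454.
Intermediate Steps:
((((17 - 30)*(28 + √(16 + 7)))*14)/(-24 - 34) + (-10977 + 139530)) + (-28014 - 1*36188) = ((-13*(28 + √23)*14)/(-58) + 128553) + (-28014 - 36188) = (((-364 - 13*√23)*14)*(-1/58) + 128553) - 64202 = ((-5096 - 182*√23)*(-1/58) + 128553) - 64202 = ((2548/29 + 91*√23/29) + 128553) - 64202 = (3730585/29 + 91*√23/29) - 64202 = 1868727/29 + 91*√23/29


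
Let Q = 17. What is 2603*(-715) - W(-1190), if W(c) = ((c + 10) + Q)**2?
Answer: -3213714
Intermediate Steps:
W(c) = (27 + c)**2 (W(c) = ((c + 10) + 17)**2 = ((10 + c) + 17)**2 = (27 + c)**2)
2603*(-715) - W(-1190) = 2603*(-715) - (27 - 1190)**2 = -1861145 - 1*(-1163)**2 = -1861145 - 1*1352569 = -1861145 - 1352569 = -3213714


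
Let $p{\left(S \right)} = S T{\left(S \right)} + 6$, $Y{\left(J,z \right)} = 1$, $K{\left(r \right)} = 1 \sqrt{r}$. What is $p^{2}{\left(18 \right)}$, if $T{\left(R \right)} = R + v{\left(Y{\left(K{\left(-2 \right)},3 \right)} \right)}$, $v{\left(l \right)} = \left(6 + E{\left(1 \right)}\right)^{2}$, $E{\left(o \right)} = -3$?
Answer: $242064$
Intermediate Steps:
$K{\left(r \right)} = \sqrt{r}$
$v{\left(l \right)} = 9$ ($v{\left(l \right)} = \left(6 - 3\right)^{2} = 3^{2} = 9$)
$T{\left(R \right)} = 9 + R$ ($T{\left(R \right)} = R + 9 = 9 + R$)
$p{\left(S \right)} = 6 + S \left(9 + S\right)$ ($p{\left(S \right)} = S \left(9 + S\right) + 6 = 6 + S \left(9 + S\right)$)
$p^{2}{\left(18 \right)} = \left(6 + 18 \left(9 + 18\right)\right)^{2} = \left(6 + 18 \cdot 27\right)^{2} = \left(6 + 486\right)^{2} = 492^{2} = 242064$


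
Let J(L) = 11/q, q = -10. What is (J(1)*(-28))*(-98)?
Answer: -15092/5 ≈ -3018.4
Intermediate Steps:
J(L) = -11/10 (J(L) = 11/(-10) = 11*(-⅒) = -11/10)
(J(1)*(-28))*(-98) = -11/10*(-28)*(-98) = (154/5)*(-98) = -15092/5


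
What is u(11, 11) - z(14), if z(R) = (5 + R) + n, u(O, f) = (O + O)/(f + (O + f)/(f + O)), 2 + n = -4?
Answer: -67/6 ≈ -11.167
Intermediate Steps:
n = -6 (n = -2 - 4 = -6)
u(O, f) = 2*O/(1 + f) (u(O, f) = (2*O)/(f + (O + f)/(O + f)) = (2*O)/(f + 1) = (2*O)/(1 + f) = 2*O/(1 + f))
z(R) = -1 + R (z(R) = (5 + R) - 6 = -1 + R)
u(11, 11) - z(14) = 2*11/(1 + 11) - (-1 + 14) = 2*11/12 - 1*13 = 2*11*(1/12) - 13 = 11/6 - 13 = -67/6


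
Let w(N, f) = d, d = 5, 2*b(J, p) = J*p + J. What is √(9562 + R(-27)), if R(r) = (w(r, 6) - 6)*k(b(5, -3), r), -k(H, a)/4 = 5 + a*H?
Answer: √10122 ≈ 100.61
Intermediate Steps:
b(J, p) = J/2 + J*p/2 (b(J, p) = (J*p + J)/2 = (J + J*p)/2 = J/2 + J*p/2)
w(N, f) = 5
k(H, a) = -20 - 4*H*a (k(H, a) = -4*(5 + a*H) = -4*(5 + H*a) = -20 - 4*H*a)
R(r) = 20 - 20*r (R(r) = (5 - 6)*(-20 - 4*(½)*5*(1 - 3)*r) = -(-20 - 4*(½)*5*(-2)*r) = -(-20 - 4*(-5)*r) = -(-20 + 20*r) = 20 - 20*r)
√(9562 + R(-27)) = √(9562 + (20 - 20*(-27))) = √(9562 + (20 + 540)) = √(9562 + 560) = √10122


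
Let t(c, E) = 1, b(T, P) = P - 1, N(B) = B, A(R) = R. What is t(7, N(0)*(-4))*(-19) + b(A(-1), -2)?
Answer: -22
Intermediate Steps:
b(T, P) = -1 + P
t(7, N(0)*(-4))*(-19) + b(A(-1), -2) = 1*(-19) + (-1 - 2) = -19 - 3 = -22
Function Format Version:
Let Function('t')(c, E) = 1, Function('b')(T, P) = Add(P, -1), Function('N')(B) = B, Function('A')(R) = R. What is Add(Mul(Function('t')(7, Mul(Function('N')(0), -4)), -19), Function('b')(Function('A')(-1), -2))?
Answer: -22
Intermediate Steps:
Function('b')(T, P) = Add(-1, P)
Add(Mul(Function('t')(7, Mul(Function('N')(0), -4)), -19), Function('b')(Function('A')(-1), -2)) = Add(Mul(1, -19), Add(-1, -2)) = Add(-19, -3) = -22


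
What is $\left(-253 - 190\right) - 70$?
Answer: $-513$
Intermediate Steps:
$\left(-253 - 190\right) - 70 = -443 + \left(-124 + 54\right) = -443 - 70 = -513$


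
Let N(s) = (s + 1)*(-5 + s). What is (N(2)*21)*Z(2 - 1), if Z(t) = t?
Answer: -189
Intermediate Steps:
N(s) = (1 + s)*(-5 + s)
(N(2)*21)*Z(2 - 1) = ((-5 + 2² - 4*2)*21)*(2 - 1) = ((-5 + 4 - 8)*21)*1 = -9*21*1 = -189*1 = -189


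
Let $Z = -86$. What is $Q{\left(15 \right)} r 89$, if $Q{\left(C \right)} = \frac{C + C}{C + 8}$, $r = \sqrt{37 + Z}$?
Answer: $\frac{18690 i}{23} \approx 812.61 i$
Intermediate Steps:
$r = 7 i$ ($r = \sqrt{37 - 86} = \sqrt{-49} = 7 i \approx 7.0 i$)
$Q{\left(C \right)} = \frac{2 C}{8 + C}$
$Q{\left(15 \right)} r 89 = 2 \cdot 15 \frac{1}{8 + 15} \cdot 7 i 89 = 2 \cdot 15 \cdot \frac{1}{23} \cdot 7 i 89 = \frac{30 \cdot 7 i}{23} \cdot 89 = \frac{210 i}{23} \cdot 89 = \frac{18690 i}{23}$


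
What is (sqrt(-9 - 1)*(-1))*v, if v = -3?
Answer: 3*I*sqrt(10) ≈ 9.4868*I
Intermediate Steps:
(sqrt(-9 - 1)*(-1))*v = (sqrt(-9 - 1)*(-1))*(-3) = (sqrt(-10)*(-1))*(-3) = ((I*sqrt(10))*(-1))*(-3) = -I*sqrt(10)*(-3) = 3*I*sqrt(10)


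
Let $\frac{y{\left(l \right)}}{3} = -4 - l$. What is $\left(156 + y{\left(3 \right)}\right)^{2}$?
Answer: $18225$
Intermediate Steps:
$y{\left(l \right)} = -12 - 3 l$ ($y{\left(l \right)} = 3 \left(-4 - l\right) = -12 - 3 l$)
$\left(156 + y{\left(3 \right)}\right)^{2} = \left(156 - 21\right)^{2} = 135^{2} = 18225$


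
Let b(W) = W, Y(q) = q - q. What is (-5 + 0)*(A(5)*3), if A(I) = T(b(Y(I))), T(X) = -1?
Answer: 15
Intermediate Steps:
Y(q) = 0
A(I) = -1
(-5 + 0)*(A(5)*3) = (-5 + 0)*(-1*3) = -5*(-3) = 15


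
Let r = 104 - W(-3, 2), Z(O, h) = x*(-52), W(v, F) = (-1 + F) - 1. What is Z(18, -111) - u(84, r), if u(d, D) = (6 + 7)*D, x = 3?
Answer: -1508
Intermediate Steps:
W(v, F) = -2 + F
Z(O, h) = -156 (Z(O, h) = 3*(-52) = -156)
r = 104 (r = 104 - (-2 + 2) = 104 - 1*0 = 104 + 0 = 104)
u(d, D) = 13*D
Z(18, -111) - u(84, r) = -156 - 13*104 = -156 - 1*1352 = -156 - 1352 = -1508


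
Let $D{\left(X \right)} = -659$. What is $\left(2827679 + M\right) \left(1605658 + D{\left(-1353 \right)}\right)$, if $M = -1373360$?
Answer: $2334180540681$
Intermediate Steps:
$\left(2827679 + M\right) \left(1605658 + D{\left(-1353 \right)}\right) = \left(2827679 - 1373360\right) \left(1605658 - 659\right) = 1454319 \cdot 1604999 = 2334180540681$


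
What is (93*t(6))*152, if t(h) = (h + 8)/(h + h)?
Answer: 16492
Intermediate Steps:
t(h) = (8 + h)/(2*h) (t(h) = (8 + h)/((2*h)) = (8 + h)*(1/(2*h)) = (8 + h)/(2*h))
(93*t(6))*152 = (93*((½)*(8 + 6)/6))*152 = (93*((½)*(⅙)*14))*152 = (93*(7/6))*152 = (217/2)*152 = 16492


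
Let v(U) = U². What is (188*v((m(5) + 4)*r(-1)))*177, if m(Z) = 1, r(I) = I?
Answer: 831900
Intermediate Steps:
(188*v((m(5) + 4)*r(-1)))*177 = (188*((1 + 4)*(-1))²)*177 = (188*(5*(-1))²)*177 = (188*(-5)²)*177 = (188*25)*177 = 4700*177 = 831900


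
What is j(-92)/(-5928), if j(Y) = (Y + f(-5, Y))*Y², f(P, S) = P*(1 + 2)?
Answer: 113206/741 ≈ 152.77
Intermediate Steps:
f(P, S) = 3*P (f(P, S) = P*3 = 3*P)
j(Y) = Y²*(-15 + Y) (j(Y) = (Y + 3*(-5))*Y² = (Y - 15)*Y² = (-15 + Y)*Y² = Y²*(-15 + Y))
j(-92)/(-5928) = ((-92)²*(-15 - 92))/(-5928) = (8464*(-107))*(-1/5928) = -905648*(-1/5928) = 113206/741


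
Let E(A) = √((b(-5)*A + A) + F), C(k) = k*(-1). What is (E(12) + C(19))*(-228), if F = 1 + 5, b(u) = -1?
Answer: 4332 - 228*√6 ≈ 3773.5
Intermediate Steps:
C(k) = -k
F = 6
E(A) = √6 (E(A) = √((-A + A) + 6) = √(0 + 6) = √6)
(E(12) + C(19))*(-228) = (√6 - 1*19)*(-228) = (√6 - 19)*(-228) = (-19 + √6)*(-228) = 4332 - 228*√6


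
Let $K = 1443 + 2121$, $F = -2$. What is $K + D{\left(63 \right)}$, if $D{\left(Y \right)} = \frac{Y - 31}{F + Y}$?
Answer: $\frac{217436}{61} \approx 3564.5$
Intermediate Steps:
$K = 3564$
$D{\left(Y \right)} = \frac{-31 + Y}{-2 + Y}$ ($D{\left(Y \right)} = \frac{Y - 31}{-2 + Y} = \frac{-31 + Y}{-2 + Y}$)
$K + D{\left(63 \right)} = 3564 + \frac{-31 + 63}{-2 + 63} = 3564 + \frac{1}{61} \cdot 32 = 3564 + \frac{32}{61} = \frac{217436}{61}$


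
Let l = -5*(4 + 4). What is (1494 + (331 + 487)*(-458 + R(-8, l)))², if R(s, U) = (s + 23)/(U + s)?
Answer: 8923632690025/64 ≈ 1.3943e+11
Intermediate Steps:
l = -40 (l = -5*8 = -40)
R(s, U) = (23 + s)/(U + s)
(1494 + (331 + 487)*(-458 + R(-8, l)))² = (1494 + (331 + 487)*(-458 + (23 - 8)/(-40 - 8)))² = (1494 + 818*(-458 + 15/(-48)))² = (1494 + 818*(-458 - 1/48*15))² = (1494 + 818*(-458 - 5/16))² = (1494 + 818*(-7333/16))² = (1494 - 2999197/8)² = (-2987245/8)² = 8923632690025/64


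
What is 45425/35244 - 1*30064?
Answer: -1059530191/35244 ≈ -30063.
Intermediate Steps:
45425/35244 - 1*30064 = 45425*(1/35244) - 30064 = 45425/35244 - 30064 = -1059530191/35244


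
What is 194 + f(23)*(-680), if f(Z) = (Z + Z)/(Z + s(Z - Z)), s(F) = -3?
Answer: -1370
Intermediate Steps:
f(Z) = 2*Z/(-3 + Z) (f(Z) = (Z + Z)/(Z - 3) = (2*Z)/(-3 + Z) = 2*Z/(-3 + Z))
194 + f(23)*(-680) = 194 + (2*23/(-3 + 23))*(-680) = 194 + (2*23/20)*(-680) = 194 + (2*23*(1/20))*(-680) = 194 + (23/10)*(-680) = 194 - 1564 = -1370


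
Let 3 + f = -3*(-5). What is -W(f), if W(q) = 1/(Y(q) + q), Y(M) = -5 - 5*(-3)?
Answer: -1/22 ≈ -0.045455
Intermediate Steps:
Y(M) = 10 (Y(M) = -5 + 15 = 10)
f = 12 (f = -3 - 3*(-5) = -3 + 15 = 12)
W(q) = 1/(10 + q)
-W(f) = -1/(10 + 12) = -1/22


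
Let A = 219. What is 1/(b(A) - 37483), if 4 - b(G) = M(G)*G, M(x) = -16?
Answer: -1/33975 ≈ -2.9433e-5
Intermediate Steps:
b(G) = 4 + 16*G (b(G) = 4 - (-16)*G = 4 + 16*G)
1/(b(A) - 37483) = 1/((4 + 16*219) - 37483) = 1/((4 + 3504) - 37483) = 1/(3508 - 37483) = 1/(-33975) = -1/33975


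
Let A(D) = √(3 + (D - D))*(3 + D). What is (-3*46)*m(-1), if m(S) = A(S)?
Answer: -276*√3 ≈ -478.05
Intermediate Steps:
A(D) = √3*(3 + D) (A(D) = √(3 + 0)*(3 + D) = √3*(3 + D))
m(S) = √3*(3 + S)
(-3*46)*m(-1) = (-3*46)*(√3*(3 - 1)) = -138*√3*2 = -276*√3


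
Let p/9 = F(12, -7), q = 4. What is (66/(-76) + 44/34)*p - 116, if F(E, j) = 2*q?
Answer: -27568/323 ≈ -85.350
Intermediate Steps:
F(E, j) = 8 (F(E, j) = 2*4 = 8)
p = 72 (p = 9*8 = 72)
(66/(-76) + 44/34)*p - 116 = (66/(-76) + 44/34)*72 - 116 = (66*(-1/76) + 44*(1/34))*72 - 116 = (-33/38 + 22/17)*72 - 116 = (275/646)*72 - 116 = 9900/323 - 116 = -27568/323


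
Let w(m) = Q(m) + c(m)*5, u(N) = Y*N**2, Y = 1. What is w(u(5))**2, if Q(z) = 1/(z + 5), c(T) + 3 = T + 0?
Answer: 10896601/900 ≈ 12107.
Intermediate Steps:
c(T) = -3 + T (c(T) = -3 + (T + 0) = -3 + T)
u(N) = N**2 (u(N) = 1*N**2 = N**2)
Q(z) = 1/(5 + z)
w(m) = -15 + 1/(5 + m) + 5*m (w(m) = 1/(5 + m) + (-3 + m)*5 = 1/(5 + m) + (-15 + 5*m) = -15 + 1/(5 + m) + 5*m)
w(u(5))**2 = ((1 + 5*(-3 + 5**2)*(5 + 5**2))/(5 + 5**2))**2 = ((1 + 5*(-3 + 25)*(5 + 25))/(5 + 25))**2 = ((1 + 5*22*30)/30)**2 = ((1 + 3300)/30)**2 = ((1/30)*3301)**2 = (3301/30)**2 = 10896601/900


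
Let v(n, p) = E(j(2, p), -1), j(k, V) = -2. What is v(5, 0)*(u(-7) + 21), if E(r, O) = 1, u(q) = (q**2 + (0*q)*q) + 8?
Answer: 78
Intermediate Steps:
u(q) = 8 + q**2 (u(q) = (q**2 + 0*q) + 8 = (q**2 + 0) + 8 = q**2 + 8 = 8 + q**2)
v(n, p) = 1
v(5, 0)*(u(-7) + 21) = 1*((8 + (-7)**2) + 21) = 1*((8 + 49) + 21) = 1*(57 + 21) = 1*78 = 78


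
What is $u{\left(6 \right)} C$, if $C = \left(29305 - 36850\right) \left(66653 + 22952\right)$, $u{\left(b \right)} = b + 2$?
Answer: $-5408557800$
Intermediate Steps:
$u{\left(b \right)} = 2 + b$
$C = -676069725$ ($C = \left(-7545\right) 89605 = -676069725$)
$u{\left(6 \right)} C = \left(2 + 6\right) \left(-676069725\right) = 8 \left(-676069725\right) = -5408557800$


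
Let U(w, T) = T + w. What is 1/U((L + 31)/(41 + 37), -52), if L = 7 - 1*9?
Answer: -78/4027 ≈ -0.019369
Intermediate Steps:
L = -2 (L = 7 - 9 = -2)
1/U((L + 31)/(41 + 37), -52) = 1/(-52 + (-2 + 31)/(41 + 37)) = 1/(-52 + 29/78) = 1/(-4027/78) = -78/4027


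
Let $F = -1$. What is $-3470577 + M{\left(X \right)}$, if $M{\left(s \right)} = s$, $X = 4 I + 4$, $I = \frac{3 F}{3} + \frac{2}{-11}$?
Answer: $- \frac{38176355}{11} \approx -3.4706 \cdot 10^{6}$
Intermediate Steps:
$I = - \frac{13}{11}$ ($I = \frac{3 \left(-1\right)}{3} + \frac{2}{-11} = \left(-3\right) \frac{1}{3} + 2 \left(- \frac{1}{11}\right) = -1 - \frac{2}{11} = - \frac{13}{11} \approx -1.1818$)
$X = - \frac{8}{11}$ ($X = 4 \left(- \frac{13}{11}\right) + 4 = - \frac{52}{11} + 4 = - \frac{8}{11} \approx -0.72727$)
$-3470577 + M{\left(X \right)} = -3470577 - \frac{8}{11} = - \frac{38176355}{11}$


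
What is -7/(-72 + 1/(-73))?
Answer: 73/751 ≈ 0.097204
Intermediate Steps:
-7/(-72 + 1/(-73)) = -7/(-72 - 1/73) = -7/(-5257/73) = -73/5257*(-7) = 73/751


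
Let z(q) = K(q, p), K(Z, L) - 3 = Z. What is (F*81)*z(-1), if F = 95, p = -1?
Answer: 15390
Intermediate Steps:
K(Z, L) = 3 + Z
z(q) = 3 + q
(F*81)*z(-1) = (95*81)*(3 - 1) = 7695*2 = 15390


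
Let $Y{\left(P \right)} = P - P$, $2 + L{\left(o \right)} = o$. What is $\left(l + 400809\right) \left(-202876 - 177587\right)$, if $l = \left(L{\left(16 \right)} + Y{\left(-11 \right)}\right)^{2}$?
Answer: $-152567565315$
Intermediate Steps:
$L{\left(o \right)} = -2 + o$
$Y{\left(P \right)} = 0$
$l = 196$ ($l = \left(\left(-2 + 16\right) + 0\right)^{2} = \left(14 + 0\right)^{2} = 14^{2} = 196$)
$\left(l + 400809\right) \left(-202876 - 177587\right) = \left(196 + 400809\right) \left(-202876 - 177587\right) = 401005 \left(-380463\right) = -152567565315$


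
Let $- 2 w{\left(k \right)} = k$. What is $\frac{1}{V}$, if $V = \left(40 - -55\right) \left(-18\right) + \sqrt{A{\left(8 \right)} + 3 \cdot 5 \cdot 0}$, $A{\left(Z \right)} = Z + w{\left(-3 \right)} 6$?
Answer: $- \frac{1710}{2924083} - \frac{\sqrt{17}}{2924083} \approx -0.00058621$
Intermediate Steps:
$w{\left(k \right)} = - \frac{k}{2}$
$A{\left(Z \right)} = 9 + Z$ ($A{\left(Z \right)} = Z + \left(- \frac{1}{2}\right) \left(-3\right) 6 = Z + \frac{3}{2} \cdot 6 = Z + 9 = 9 + Z$)
$V = -1710 + \sqrt{17}$ ($V = \left(40 - -55\right) \left(-18\right) + \sqrt{\left(9 + 8\right) + 3 \cdot 5 \cdot 0} = \left(40 + 55\right) \left(-18\right) + \sqrt{17 + 15 \cdot 0} = 95 \left(-18\right) + \sqrt{17 + 0} = -1710 + \sqrt{17} \approx -1705.9$)
$\frac{1}{V} = \frac{1}{-1710 + \sqrt{17}}$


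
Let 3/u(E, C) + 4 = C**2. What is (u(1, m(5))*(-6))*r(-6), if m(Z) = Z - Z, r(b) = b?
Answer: -27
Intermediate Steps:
m(Z) = 0
u(E, C) = 3/(-4 + C**2)
(u(1, m(5))*(-6))*r(-6) = ((3/(-4 + 0**2))*(-6))*(-6) = ((3/(-4 + 0))*(-6))*(-6) = ((3/(-4))*(-6))*(-6) = ((3*(-1/4))*(-6))*(-6) = -3/4*(-6)*(-6) = (9/2)*(-6) = -27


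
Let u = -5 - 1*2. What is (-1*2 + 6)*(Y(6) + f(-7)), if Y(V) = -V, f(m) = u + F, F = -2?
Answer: -60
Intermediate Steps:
u = -7 (u = -5 - 2 = -7)
f(m) = -9 (f(m) = -7 - 2 = -9)
(-1*2 + 6)*(Y(6) + f(-7)) = (-1*2 + 6)*(-1*6 - 9) = (-2 + 6)*(-6 - 9) = 4*(-15) = -60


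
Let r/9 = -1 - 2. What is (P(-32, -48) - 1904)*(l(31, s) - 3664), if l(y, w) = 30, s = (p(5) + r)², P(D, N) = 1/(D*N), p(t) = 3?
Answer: 5313894631/768 ≈ 6.9191e+6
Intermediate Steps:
r = -27 (r = 9*(-1 - 2) = 9*(-3) = -27)
P(D, N) = 1/(D*N)
s = 576 (s = (3 - 27)² = (-24)² = 576)
(P(-32, -48) - 1904)*(l(31, s) - 3664) = (1/(-32*(-48)) - 1904)*(30 - 3664) = (-1/32*(-1/48) - 1904)*(-3634) = (1/1536 - 1904)*(-3634) = -2924543/1536*(-3634) = 5313894631/768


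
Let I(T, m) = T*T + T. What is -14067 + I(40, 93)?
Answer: -12427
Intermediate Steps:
I(T, m) = T + T² (I(T, m) = T² + T = T + T²)
-14067 + I(40, 93) = -14067 + 40*(1 + 40) = -14067 + 40*41 = -14067 + 1640 = -12427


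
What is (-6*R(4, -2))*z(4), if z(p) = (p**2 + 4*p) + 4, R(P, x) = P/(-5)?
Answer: 864/5 ≈ 172.80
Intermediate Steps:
R(P, x) = -P/5 (R(P, x) = P*(-1/5) = -P/5)
z(p) = 4 + p**2 + 4*p
(-6*R(4, -2))*z(4) = (-(-6)*4/5)*(4 + 4**2 + 4*4) = (-6*(-4/5))*(4 + 16 + 16) = (24/5)*36 = 864/5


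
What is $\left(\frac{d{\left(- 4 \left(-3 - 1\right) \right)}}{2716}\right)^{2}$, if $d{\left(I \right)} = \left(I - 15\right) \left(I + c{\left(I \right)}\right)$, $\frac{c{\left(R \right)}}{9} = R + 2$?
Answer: $\frac{7921}{1844164} \approx 0.0042952$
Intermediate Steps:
$c{\left(R \right)} = 18 + 9 R$ ($c{\left(R \right)} = 9 \left(R + 2\right) = 9 \left(2 + R\right) = 18 + 9 R$)
$d{\left(I \right)} = \left(-15 + I\right) \left(18 + 10 I\right)$ ($d{\left(I \right)} = \left(I - 15\right) \left(I + \left(18 + 9 I\right)\right) = \left(-15 + I\right) \left(18 + 10 I\right)$)
$\left(\frac{d{\left(- 4 \left(-3 - 1\right) \right)}}{2716}\right)^{2} = \left(\frac{-270 - 132 \left(- 4 \left(-3 - 1\right)\right) + 10 \left(- 4 \left(-3 - 1\right)\right)^{2}}{2716}\right)^{2} = \left(\left(-270 - 132 \left(\left(-4\right) \left(-4\right)\right) + 10 \left(\left(-4\right) \left(-4\right)\right)^{2}\right) \frac{1}{2716}\right)^{2} = \left(\left(-270 - 2112 + 10 \cdot 16^{2}\right) \frac{1}{2716}\right)^{2} = \left(\left(-270 - 2112 + 10 \cdot 256\right) \frac{1}{2716}\right)^{2} = \left(\left(-270 - 2112 + 2560\right) \frac{1}{2716}\right)^{2} = \left(178 \cdot \frac{1}{2716}\right)^{2} = \left(\frac{89}{1358}\right)^{2} = \frac{7921}{1844164}$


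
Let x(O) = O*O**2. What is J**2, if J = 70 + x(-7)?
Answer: 74529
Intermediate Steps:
x(O) = O**3
J = -273 (J = 70 + (-7)**3 = 70 - 343 = -273)
J**2 = (-273)**2 = 74529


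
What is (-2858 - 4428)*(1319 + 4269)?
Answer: -40714168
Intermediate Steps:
(-2858 - 4428)*(1319 + 4269) = -7286*5588 = -40714168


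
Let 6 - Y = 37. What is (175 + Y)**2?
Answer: 20736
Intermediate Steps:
Y = -31 (Y = 6 - 1*37 = 6 - 37 = -31)
(175 + Y)**2 = (175 - 31)**2 = 144**2 = 20736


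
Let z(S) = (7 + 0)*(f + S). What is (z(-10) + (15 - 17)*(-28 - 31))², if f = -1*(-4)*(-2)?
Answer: 64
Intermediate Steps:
f = -8 (f = 4*(-2) = -8)
z(S) = -56 + 7*S (z(S) = (7 + 0)*(-8 + S) = 7*(-8 + S) = -56 + 7*S)
(z(-10) + (15 - 17)*(-28 - 31))² = ((-56 + 7*(-10)) + (15 - 17)*(-28 - 31))² = ((-56 - 70) - 2*(-59))² = (-126 + 118)² = (-8)² = 64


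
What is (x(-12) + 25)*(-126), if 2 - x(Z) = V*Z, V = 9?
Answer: -17010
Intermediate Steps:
x(Z) = 2 - 9*Z
(x(-12) + 25)*(-126) = ((2 - 9*(-12)) + 25)*(-126) = ((2 + 108) + 25)*(-126) = (110 + 25)*(-126) = 135*(-126) = -17010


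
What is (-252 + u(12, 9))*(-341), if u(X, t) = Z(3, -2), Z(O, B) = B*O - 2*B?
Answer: 86614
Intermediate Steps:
Z(O, B) = -2*B + B*O
u(X, t) = -2 (u(X, t) = -2*(-2 + 3) = -2*1 = -2)
(-252 + u(12, 9))*(-341) = (-252 - 2)*(-341) = -254*(-341) = 86614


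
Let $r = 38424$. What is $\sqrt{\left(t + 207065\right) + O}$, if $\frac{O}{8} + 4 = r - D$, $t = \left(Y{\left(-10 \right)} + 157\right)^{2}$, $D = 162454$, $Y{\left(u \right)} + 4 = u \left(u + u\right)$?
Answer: $i \sqrt{660598} \approx 812.77 i$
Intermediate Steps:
$Y{\left(u \right)} = -4 + 2 u^{2}$ ($Y{\left(u \right)} = -4 + u \left(u + u\right) = -4 + u 2 u = -4 + 2 u^{2}$)
$t = 124609$ ($t = \left(\left(-4 + 2 \left(-10\right)^{2}\right) + 157\right)^{2} = \left(\left(-4 + 2 \cdot 100\right) + 157\right)^{2} = \left(\left(-4 + 200\right) + 157\right)^{2} = \left(196 + 157\right)^{2} = 353^{2} = 124609$)
$O = -992272$ ($O = -32 + 8 \left(38424 - 162454\right) = -32 + 8 \left(-124030\right) = -32 - 992240 = -992272$)
$\sqrt{\left(t + 207065\right) + O} = \sqrt{\left(124609 + 207065\right) - 992272} = \sqrt{331674 - 992272} = \sqrt{-660598} = i \sqrt{660598}$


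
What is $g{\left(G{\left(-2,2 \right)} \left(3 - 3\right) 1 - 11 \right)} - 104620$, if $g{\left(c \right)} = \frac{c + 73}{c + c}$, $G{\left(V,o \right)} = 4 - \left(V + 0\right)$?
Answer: $- \frac{1150851}{11} \approx -1.0462 \cdot 10^{5}$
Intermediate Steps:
$G{\left(V,o \right)} = 4 - V$
$g{\left(c \right)} = \frac{73 + c}{2 c}$
$g{\left(G{\left(-2,2 \right)} \left(3 - 3\right) 1 - 11 \right)} - 104620 = \frac{73 - \left(11 - \left(4 - -2\right) \left(3 - 3\right) 1\right)}{2 \left(\left(4 - -2\right) \left(3 - 3\right) 1 - 11\right)} - 104620 = \frac{73 - \left(11 - \left(4 + 2\right) 0 \cdot 1\right)}{2 \left(\left(4 + 2\right) 0 \cdot 1 - 11\right)} - 104620 = \frac{73 + \left(6 \cdot 0 - 11\right)}{2 \left(6 \cdot 0 - 11\right)} - 104620 = \frac{73 + \left(0 - 11\right)}{2 \left(0 - 11\right)} - 104620 = \frac{73 - 11}{2 \left(-11\right)} - 104620 = \frac{1}{2} \left(- \frac{1}{11}\right) 62 - 104620 = - \frac{31}{11} - 104620 = - \frac{1150851}{11}$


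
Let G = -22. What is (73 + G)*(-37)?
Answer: -1887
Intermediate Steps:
(73 + G)*(-37) = (73 - 22)*(-37) = 51*(-37) = -1887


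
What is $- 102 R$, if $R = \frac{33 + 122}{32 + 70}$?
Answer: $-155$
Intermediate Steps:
$R = \frac{155}{102} \approx 1.5196$
$- 102 R = \left(-102\right) \frac{155}{102} = -155$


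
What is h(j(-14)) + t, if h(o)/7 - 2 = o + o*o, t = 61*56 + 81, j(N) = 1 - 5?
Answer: 3595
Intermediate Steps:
j(N) = -4
t = 3497 (t = 3416 + 81 = 3497)
h(o) = 14 + 7*o + 7*o² (h(o) = 14 + 7*(o + o*o) = 14 + 7*(o + o²) = 14 + (7*o + 7*o²) = 14 + 7*o + 7*o²)
h(j(-14)) + t = (14 + 7*(-4) + 7*(-4)²) + 3497 = (14 - 28 + 7*16) + 3497 = (14 - 28 + 112) + 3497 = 98 + 3497 = 3595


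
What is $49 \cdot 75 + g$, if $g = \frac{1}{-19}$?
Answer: $\frac{69824}{19} \approx 3674.9$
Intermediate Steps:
$g = - \frac{1}{19} \approx -0.052632$
$49 \cdot 75 + g = 49 \cdot 75 - \frac{1}{19} = 3675 - \frac{1}{19} = \frac{69824}{19}$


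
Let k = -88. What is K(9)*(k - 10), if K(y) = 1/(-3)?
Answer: 98/3 ≈ 32.667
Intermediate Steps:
K(y) = -⅓
K(9)*(k - 10) = -(-88 - 10)/3 = -⅓*(-98) = 98/3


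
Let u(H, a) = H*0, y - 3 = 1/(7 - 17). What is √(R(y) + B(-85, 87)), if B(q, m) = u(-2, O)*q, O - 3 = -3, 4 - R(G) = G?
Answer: √110/10 ≈ 1.0488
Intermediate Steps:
y = 29/10 (y = 3 + 1/(7 - 17) = 3 + 1/(-10) = 3 - ⅒ = 29/10 ≈ 2.9000)
R(G) = 4 - G
O = 0 (O = 3 - 3 = 0)
u(H, a) = 0
B(q, m) = 0 (B(q, m) = 0*q = 0)
√(R(y) + B(-85, 87)) = √((4 - 1*29/10) + 0) = √((4 - 29/10) + 0) = √(11/10 + 0) = √(11/10) = √110/10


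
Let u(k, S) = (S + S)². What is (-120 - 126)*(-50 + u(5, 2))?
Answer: 8364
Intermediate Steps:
u(k, S) = 4*S² (u(k, S) = (2*S)² = 4*S²)
(-120 - 126)*(-50 + u(5, 2)) = (-120 - 126)*(-50 + 4*2²) = -246*(-50 + 4*4) = -246*(-50 + 16) = -246*(-34) = 8364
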